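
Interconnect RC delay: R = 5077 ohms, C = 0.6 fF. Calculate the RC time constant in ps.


Step 1: tau = R * C
Step 2: tau = 5077 * 0.6 fF = 5077 * 6.0e-16 F
Step 3: tau = 3.0462e-12 s = 3.0462 ps

3.0462


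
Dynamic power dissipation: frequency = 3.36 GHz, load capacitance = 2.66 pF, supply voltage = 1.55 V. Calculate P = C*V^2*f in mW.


Step 1: V^2 = 1.55^2 = 2.4025 V^2
Step 2: P = C*V^2*f = 2.66e-12 F * 2.4025 * 3.36e9 Hz
Step 3: P = 2.1472584e-02 W
Step 4: P = 21.473 mW

21.473


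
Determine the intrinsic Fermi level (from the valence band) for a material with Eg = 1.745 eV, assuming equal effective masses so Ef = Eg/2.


Step 1: For an intrinsic semiconductor, the Fermi level sits at midgap.
Step 2: Ef = Eg / 2 = 1.745 / 2 = 0.8725 eV

0.8725


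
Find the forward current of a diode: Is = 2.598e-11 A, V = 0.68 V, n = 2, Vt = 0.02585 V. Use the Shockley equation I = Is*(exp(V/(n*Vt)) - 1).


Step 1: V/(n*Vt) = 0.68/(2*0.02585) = 13.1528
Step 2: exp(13.1528) = 5.1545e+05
Step 3: I = 2.598e-11 * (5.1545e+05 - 1) = 1.34e-05 A

1.34e-05


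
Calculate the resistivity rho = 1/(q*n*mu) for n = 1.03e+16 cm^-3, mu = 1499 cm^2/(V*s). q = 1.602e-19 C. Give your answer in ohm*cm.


Step 1: sigma = q * n * mu = 1.602e-19 * 1.03e+16 * 1499 = 2.47344e+00 S/cm
Step 2: rho = 1 / sigma = 1 / 2.47344e+00 = 0.4043 ohm*cm

0.4043


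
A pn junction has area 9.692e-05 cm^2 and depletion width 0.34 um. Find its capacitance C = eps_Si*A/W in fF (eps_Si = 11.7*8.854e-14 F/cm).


Step 1: eps_Si = 11.7 * 8.854e-14 = 1.035918e-12 F/cm
Step 2: W in cm = 0.34 * 1e-4 = 3.40e-05 cm
Step 3: C = 1.035918e-12 * 9.692e-05 / 3.40e-05 = 2.952976e-12 F
Step 4: C = 2952.98 fF

2952.98


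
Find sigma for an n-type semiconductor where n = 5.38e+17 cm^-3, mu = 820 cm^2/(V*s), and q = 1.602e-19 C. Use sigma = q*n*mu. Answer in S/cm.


Step 1: sigma = q * n * mu
Step 2: sigma = 1.602e-19 * 5.38e+17 * 820
Step 3: sigma = 7.067e+01 S/cm

7.067e+01


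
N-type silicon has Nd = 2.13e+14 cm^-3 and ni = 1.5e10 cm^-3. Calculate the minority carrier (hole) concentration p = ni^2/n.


Step 1: Since Nd >> ni, n ≈ Nd = 2.13e+14 cm^-3
Step 2: p = ni^2 / n = (1.5e10)^2 / 2.13e+14
Step 3: p = 2.25e20 / 2.13e+14 = 1.06e+06 cm^-3

1.06e+06


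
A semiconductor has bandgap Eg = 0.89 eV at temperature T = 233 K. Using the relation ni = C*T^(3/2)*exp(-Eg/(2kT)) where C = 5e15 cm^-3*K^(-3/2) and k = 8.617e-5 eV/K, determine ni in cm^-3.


Step 1: Compute kT = 8.617e-5 * 233 = 0.02007761 eV
Step 2: Exponent = -Eg/(2kT) = -0.89/(2*0.02007761) = -22.16399
Step 3: T^(3/2) = 233^1.5 = 3556.59
Step 4: ni = 5e15 * 3556.59 * exp(-22.16399) = 4.21e+09 cm^-3

4.21e+09


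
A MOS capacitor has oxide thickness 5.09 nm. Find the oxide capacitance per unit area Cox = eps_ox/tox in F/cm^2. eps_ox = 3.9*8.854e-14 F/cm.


Step 1: eps_ox = 3.9 * 8.854e-14 = 3.45306e-13 F/cm
Step 2: tox in cm = 5.09 nm * 1e-7 = 5.0900e-07 cm
Step 3: Cox = 3.45306e-13 / 5.0900e-07 = 6.78e-07 F/cm^2

6.78e-07


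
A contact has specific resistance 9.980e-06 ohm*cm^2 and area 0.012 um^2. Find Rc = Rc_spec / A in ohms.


Step 1: Convert area to cm^2: 0.012 um^2 = 1.2000e-10 cm^2
Step 2: Rc = Rc_spec / A = 9.980e-06 / 1.2000e-10
Step 3: Rc = 8.32e+04 ohms

8.32e+04


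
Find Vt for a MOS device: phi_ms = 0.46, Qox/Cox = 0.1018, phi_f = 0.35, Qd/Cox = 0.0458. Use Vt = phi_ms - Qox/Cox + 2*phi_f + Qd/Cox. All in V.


Step 1: Vt = phi_ms - Qox/Cox + 2*phi_f + Qd/Cox
Step 2: Vt = 0.46 - 0.1018 + 2*0.35 + 0.0458
Step 3: Vt = 0.46 - 0.1018 + 0.7 + 0.0458
Step 4: Vt = 1.104 V

1.104


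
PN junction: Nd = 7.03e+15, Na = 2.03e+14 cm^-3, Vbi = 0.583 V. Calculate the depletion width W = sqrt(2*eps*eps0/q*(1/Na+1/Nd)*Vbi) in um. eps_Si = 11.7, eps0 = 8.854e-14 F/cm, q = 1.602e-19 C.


Step 1: 1/Na + 1/Nd = 1/2.03e+14 + 1/7.03e+15 = 5.06836e-15
Step 2: 2*eps*eps0/q = 2*11.7*8.854e-14/1.602e-19 = 1.293281e+07
Step 3: W^2 = 1.293281e+07 * 5.06836e-15 * 0.583 = 3.82146e-08
Step 4: W = sqrt(3.82146e-08) = 1.955e-04 cm = 1.955 um

1.955


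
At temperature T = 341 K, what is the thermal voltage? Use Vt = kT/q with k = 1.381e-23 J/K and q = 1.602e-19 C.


Step 1: kT = 1.381e-23 * 341 = 4.70921e-21 J
Step 2: Vt = kT/q = 4.70921e-21 / 1.602e-19
Step 3: Vt = 0.0294 V

0.0294


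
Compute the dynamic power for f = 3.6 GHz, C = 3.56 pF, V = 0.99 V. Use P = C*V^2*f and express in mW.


Step 1: V^2 = 0.99^2 = 0.9801 V^2
Step 2: P = C*V^2*f = 3.56e-12 F * 0.9801 * 3.6e9 Hz
Step 3: P = 1.25609616e-02 W
Step 4: P = 12.561 mW

12.561


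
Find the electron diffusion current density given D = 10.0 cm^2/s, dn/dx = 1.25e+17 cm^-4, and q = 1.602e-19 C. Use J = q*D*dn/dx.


Step 1: J = q * D * (dn/dx)
Step 2: J = 1.602e-19 * 10.0 * 1.25e+17
Step 3: J = 2.00e-01 A/cm^2

2.00e-01


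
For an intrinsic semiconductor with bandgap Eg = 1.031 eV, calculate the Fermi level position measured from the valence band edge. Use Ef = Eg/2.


Step 1: For an intrinsic semiconductor, the Fermi level sits at midgap.
Step 2: Ef = Eg / 2 = 1.031 / 2 = 0.5155 eV

0.5155


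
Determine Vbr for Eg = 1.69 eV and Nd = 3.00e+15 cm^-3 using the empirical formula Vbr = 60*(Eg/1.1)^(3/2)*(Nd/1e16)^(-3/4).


Step 1: Eg/1.1 = 1.69/1.1 = 1.536364
Step 2: (Eg/1.1)^1.5 = 1.536364^1.5 = 1.904326
Step 3: (Nd/1e16)^(-0.75) = (0.3)^(-0.75) = 2.466943
Step 4: Vbr = 60 * 1.904326 * 2.466943 = 281.9 V

281.9


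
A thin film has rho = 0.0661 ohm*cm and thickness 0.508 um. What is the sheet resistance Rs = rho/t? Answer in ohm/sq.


Step 1: Convert thickness to cm: t = 0.508 um = 5.0800e-05 cm
Step 2: Rs = rho / t = 0.0661 / 5.0800e-05
Step 3: Rs = 1301.2 ohm/sq

1301.2


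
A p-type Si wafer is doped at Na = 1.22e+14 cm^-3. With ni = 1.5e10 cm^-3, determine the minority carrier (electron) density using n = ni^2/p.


Step 1: Majority hole concentration p ≈ Na = 1.22e+14 cm^-3
Step 2: n = ni^2 / Na = (1.5e10)^2 / 1.22e+14
Step 3: n = 1.84e+06 cm^-3

1.84e+06


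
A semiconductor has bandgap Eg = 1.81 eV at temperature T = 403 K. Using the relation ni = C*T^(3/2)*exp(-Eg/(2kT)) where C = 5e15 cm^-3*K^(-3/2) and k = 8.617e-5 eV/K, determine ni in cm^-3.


Step 1: Compute kT = 8.617e-5 * 403 = 0.03472651 eV
Step 2: Exponent = -Eg/(2kT) = -1.81/(2*0.03472651) = -26.06078
Step 3: T^(3/2) = 403^1.5 = 8090.17
Step 4: ni = 5e15 * 8090.17 * exp(-26.06078) = 1.94e+08 cm^-3

1.94e+08


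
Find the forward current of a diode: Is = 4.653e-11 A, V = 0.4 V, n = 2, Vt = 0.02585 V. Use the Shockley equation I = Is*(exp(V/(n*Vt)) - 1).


Step 1: V/(n*Vt) = 0.4/(2*0.02585) = 7.7369
Step 2: exp(7.7369) = 2.2914e+03
Step 3: I = 4.653e-11 * (2.2914e+03 - 1) = 1.07e-07 A

1.07e-07


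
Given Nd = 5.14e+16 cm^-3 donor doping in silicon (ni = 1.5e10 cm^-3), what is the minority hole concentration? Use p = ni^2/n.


Step 1: Since Nd >> ni, n ≈ Nd = 5.14e+16 cm^-3
Step 2: p = ni^2 / n = (1.5e10)^2 / 5.14e+16
Step 3: p = 2.25e20 / 5.14e+16 = 4.38e+03 cm^-3

4.38e+03


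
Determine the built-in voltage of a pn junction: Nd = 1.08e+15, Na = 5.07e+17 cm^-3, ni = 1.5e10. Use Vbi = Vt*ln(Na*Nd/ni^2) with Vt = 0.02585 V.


Step 1: Compute Na*Nd/ni^2 = 5.07e+17 * 1.08e+15 / (1.5e10)^2 = 2.4336e+12
Step 2: ln(2.4336e+12) = 28.5204
Step 3: Vbi = 0.02585 * 28.5204 = 0.737 V

0.737


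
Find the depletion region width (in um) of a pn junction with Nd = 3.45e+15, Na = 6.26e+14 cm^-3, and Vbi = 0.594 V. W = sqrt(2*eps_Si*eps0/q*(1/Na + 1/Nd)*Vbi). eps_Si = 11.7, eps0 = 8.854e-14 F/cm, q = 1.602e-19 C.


Step 1: 1/Na + 1/Nd = 1/6.26e+14 + 1/3.45e+15 = 1.88730e-15
Step 2: 2*eps*eps0/q = 2*11.7*8.854e-14/1.602e-19 = 1.293281e+07
Step 3: W^2 = 1.293281e+07 * 1.88730e-15 * 0.594 = 1.44984e-08
Step 4: W = sqrt(1.44984e-08) = 1.204e-04 cm = 1.204 um

1.204


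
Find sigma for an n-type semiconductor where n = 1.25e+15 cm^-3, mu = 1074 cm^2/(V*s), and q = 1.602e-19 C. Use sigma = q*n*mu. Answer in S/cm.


Step 1: sigma = q * n * mu
Step 2: sigma = 1.602e-19 * 1.25e+15 * 1074
Step 3: sigma = 2.151e-01 S/cm

2.151e-01


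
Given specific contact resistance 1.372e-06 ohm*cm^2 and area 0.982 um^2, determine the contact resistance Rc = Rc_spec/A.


Step 1: Convert area to cm^2: 0.982 um^2 = 9.8200e-09 cm^2
Step 2: Rc = Rc_spec / A = 1.372e-06 / 9.8200e-09
Step 3: Rc = 1.40e+02 ohms

1.40e+02


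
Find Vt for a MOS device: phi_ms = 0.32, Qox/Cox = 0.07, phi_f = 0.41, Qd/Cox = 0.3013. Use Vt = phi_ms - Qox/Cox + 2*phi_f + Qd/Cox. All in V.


Step 1: Vt = phi_ms - Qox/Cox + 2*phi_f + Qd/Cox
Step 2: Vt = 0.32 - 0.07 + 2*0.41 + 0.3013
Step 3: Vt = 0.32 - 0.07 + 0.82 + 0.3013
Step 4: Vt = 1.3713 V

1.3713


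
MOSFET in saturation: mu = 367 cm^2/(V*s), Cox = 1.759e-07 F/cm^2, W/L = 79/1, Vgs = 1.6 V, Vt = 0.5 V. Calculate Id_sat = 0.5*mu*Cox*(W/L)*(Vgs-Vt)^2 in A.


Step 1: Overdrive voltage Vov = Vgs - Vt = 1.6 - 0.5 = 1.1 V
Step 2: W/L = 79/1 = 79
Step 3: Id = 0.5 * 367 * 1.759e-07 * 79 * 1.1^2
Step 4: Id = 3.09e-03 A

3.09e-03


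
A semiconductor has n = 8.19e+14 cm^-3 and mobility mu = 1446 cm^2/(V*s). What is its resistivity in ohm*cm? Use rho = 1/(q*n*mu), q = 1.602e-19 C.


Step 1: sigma = q * n * mu = 1.602e-19 * 8.19e+14 * 1446 = 1.89721e-01 S/cm
Step 2: rho = 1 / sigma = 1 / 1.89721e-01 = 5.271 ohm*cm

5.271


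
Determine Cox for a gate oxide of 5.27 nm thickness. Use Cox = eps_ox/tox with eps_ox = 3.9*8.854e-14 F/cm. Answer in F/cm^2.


Step 1: eps_ox = 3.9 * 8.854e-14 = 3.45306e-13 F/cm
Step 2: tox in cm = 5.27 nm * 1e-7 = 5.2700e-07 cm
Step 3: Cox = 3.45306e-13 / 5.2700e-07 = 6.55e-07 F/cm^2

6.55e-07


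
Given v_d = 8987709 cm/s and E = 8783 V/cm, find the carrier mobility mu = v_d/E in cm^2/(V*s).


Step 1: mu = v_d / E
Step 2: mu = 8987709 / 8783
Step 3: mu = 1023.31 cm^2/(V*s)

1023.31


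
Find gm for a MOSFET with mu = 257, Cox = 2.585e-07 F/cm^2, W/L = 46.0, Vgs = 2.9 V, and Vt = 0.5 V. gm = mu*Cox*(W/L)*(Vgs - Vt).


Step 1: Vov = Vgs - Vt = 2.9 - 0.5 = 2.4 V
Step 2: gm = mu * Cox * (W/L) * Vov
Step 3: gm = 257 * 2.585e-07 * 46.0 * 2.4 = 7.33e-03 S

7.33e-03


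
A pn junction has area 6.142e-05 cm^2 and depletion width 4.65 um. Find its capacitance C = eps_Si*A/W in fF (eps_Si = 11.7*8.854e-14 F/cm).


Step 1: eps_Si = 11.7 * 8.854e-14 = 1.035918e-12 F/cm
Step 2: W in cm = 4.65 * 1e-4 = 4.65e-04 cm
Step 3: C = 1.035918e-12 * 6.142e-05 / 4.65e-04 = 1.368303e-13 F
Step 4: C = 136.83 fF

136.83


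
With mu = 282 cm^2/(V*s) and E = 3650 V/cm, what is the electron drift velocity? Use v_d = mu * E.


Step 1: v_d = mu * E
Step 2: v_d = 282 * 3650 = 1029300
Step 3: v_d = 1.03e+06 cm/s

1.03e+06


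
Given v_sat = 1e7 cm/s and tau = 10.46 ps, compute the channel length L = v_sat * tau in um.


Step 1: tau in seconds = 10.46 ps * 1e-12 = 1.0460e-11 s
Step 2: L = v_sat * tau = 1e7 * 1.0460e-11 = 1.0460e-04 cm
Step 3: L in um = 1.0460e-04 * 1e4 = 1.046 um

1.046


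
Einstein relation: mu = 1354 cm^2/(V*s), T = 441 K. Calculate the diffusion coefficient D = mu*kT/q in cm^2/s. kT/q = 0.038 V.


Step 1: D = mu * (kT/q)
Step 2: D = 1354 * 0.038
Step 3: D = 51.45 cm^2/s

51.45


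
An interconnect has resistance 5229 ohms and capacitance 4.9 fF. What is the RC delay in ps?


Step 1: tau = R * C
Step 2: tau = 5229 * 4.9 fF = 5229 * 4.9e-15 F
Step 3: tau = 2.56221e-11 s = 25.6221 ps

25.6221


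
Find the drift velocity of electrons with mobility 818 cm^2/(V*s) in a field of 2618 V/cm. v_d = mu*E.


Step 1: v_d = mu * E
Step 2: v_d = 818 * 2618 = 2141524
Step 3: v_d = 2.14e+06 cm/s

2.14e+06


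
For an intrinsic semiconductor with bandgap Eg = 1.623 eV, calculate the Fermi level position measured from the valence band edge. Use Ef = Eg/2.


Step 1: For an intrinsic semiconductor, the Fermi level sits at midgap.
Step 2: Ef = Eg / 2 = 1.623 / 2 = 0.8115 eV

0.8115


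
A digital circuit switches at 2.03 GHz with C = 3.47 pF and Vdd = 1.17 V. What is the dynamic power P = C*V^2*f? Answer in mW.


Step 1: V^2 = 1.17^2 = 1.3689 V^2
Step 2: P = C*V^2*f = 3.47e-12 F * 1.3689 * 2.03e9 Hz
Step 3: P = 9.64266849e-03 W
Step 4: P = 9.643 mW

9.643


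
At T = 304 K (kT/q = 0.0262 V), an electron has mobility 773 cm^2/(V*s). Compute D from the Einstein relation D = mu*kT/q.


Step 1: D = mu * (kT/q)
Step 2: D = 773 * 0.0262
Step 3: D = 20.25 cm^2/s

20.25


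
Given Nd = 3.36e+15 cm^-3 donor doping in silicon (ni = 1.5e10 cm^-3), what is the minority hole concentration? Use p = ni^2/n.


Step 1: Since Nd >> ni, n ≈ Nd = 3.36e+15 cm^-3
Step 2: p = ni^2 / n = (1.5e10)^2 / 3.36e+15
Step 3: p = 2.25e20 / 3.36e+15 = 6.70e+04 cm^-3

6.70e+04


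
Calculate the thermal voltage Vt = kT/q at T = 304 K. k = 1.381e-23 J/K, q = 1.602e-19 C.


Step 1: kT = 1.381e-23 * 304 = 4.19824e-21 J
Step 2: Vt = kT/q = 4.19824e-21 / 1.602e-19
Step 3: Vt = 0.02621 V

0.02621


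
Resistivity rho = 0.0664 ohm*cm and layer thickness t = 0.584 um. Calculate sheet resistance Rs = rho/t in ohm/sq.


Step 1: Convert thickness to cm: t = 0.584 um = 5.8400e-05 cm
Step 2: Rs = rho / t = 0.0664 / 5.8400e-05
Step 3: Rs = 1137.0 ohm/sq

1137.0


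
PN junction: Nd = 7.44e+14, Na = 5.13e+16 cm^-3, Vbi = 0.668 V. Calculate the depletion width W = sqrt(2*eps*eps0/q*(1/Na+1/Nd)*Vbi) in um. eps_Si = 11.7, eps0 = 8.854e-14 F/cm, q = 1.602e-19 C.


Step 1: 1/Na + 1/Nd = 1/5.13e+16 + 1/7.44e+14 = 1.36358e-15
Step 2: 2*eps*eps0/q = 2*11.7*8.854e-14/1.602e-19 = 1.293281e+07
Step 3: W^2 = 1.293281e+07 * 1.36358e-15 * 0.668 = 1.17801e-08
Step 4: W = sqrt(1.17801e-08) = 1.085e-04 cm = 1.085 um

1.085


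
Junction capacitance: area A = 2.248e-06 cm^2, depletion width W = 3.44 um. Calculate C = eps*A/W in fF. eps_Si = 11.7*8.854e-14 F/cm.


Step 1: eps_Si = 11.7 * 8.854e-14 = 1.035918e-12 F/cm
Step 2: W in cm = 3.44 * 1e-4 = 3.44e-04 cm
Step 3: C = 1.035918e-12 * 2.248e-06 / 3.44e-04 = 6.769604e-15 F
Step 4: C = 6.77 fF

6.77


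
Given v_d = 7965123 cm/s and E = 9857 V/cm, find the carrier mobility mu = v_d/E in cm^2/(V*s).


Step 1: mu = v_d / E
Step 2: mu = 7965123 / 9857
Step 3: mu = 808.07 cm^2/(V*s)

808.07


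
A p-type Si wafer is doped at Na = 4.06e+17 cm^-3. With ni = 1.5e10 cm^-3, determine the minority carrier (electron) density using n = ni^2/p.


Step 1: Majority hole concentration p ≈ Na = 4.06e+17 cm^-3
Step 2: n = ni^2 / Na = (1.5e10)^2 / 4.06e+17
Step 3: n = 5.54e+02 cm^-3

5.54e+02


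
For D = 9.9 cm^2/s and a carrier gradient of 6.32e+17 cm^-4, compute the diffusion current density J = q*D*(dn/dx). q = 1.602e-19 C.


Step 1: J = q * D * (dn/dx)
Step 2: J = 1.602e-19 * 9.9 * 6.32e+17
Step 3: J = 1.00e+00 A/cm^2

1.00e+00


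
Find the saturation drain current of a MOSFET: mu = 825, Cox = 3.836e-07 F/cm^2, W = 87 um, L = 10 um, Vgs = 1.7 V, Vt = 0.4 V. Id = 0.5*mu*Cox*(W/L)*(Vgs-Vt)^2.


Step 1: Overdrive voltage Vov = Vgs - Vt = 1.7 - 0.4 = 1.3 V
Step 2: W/L = 87/10 = 8.7
Step 3: Id = 0.5 * 825 * 3.836e-07 * 8.7 * 1.3^2
Step 4: Id = 2.33e-03 A

2.33e-03


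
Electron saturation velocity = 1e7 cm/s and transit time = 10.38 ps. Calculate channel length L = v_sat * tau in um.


Step 1: tau in seconds = 10.38 ps * 1e-12 = 1.0380e-11 s
Step 2: L = v_sat * tau = 1e7 * 1.0380e-11 = 1.0380e-04 cm
Step 3: L in um = 1.0380e-04 * 1e4 = 1.038 um

1.038


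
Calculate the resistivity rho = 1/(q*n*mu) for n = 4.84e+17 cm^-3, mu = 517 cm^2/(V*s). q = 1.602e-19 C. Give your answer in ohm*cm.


Step 1: sigma = q * n * mu = 1.602e-19 * 4.84e+17 * 517 = 4.00865e+01 S/cm
Step 2: rho = 1 / sigma = 1 / 4.00865e+01 = 0.02495 ohm*cm

0.02495


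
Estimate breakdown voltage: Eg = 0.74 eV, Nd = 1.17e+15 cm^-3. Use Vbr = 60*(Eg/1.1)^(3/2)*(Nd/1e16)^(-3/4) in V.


Step 1: Eg/1.1 = 0.74/1.1 = 0.672727
Step 2: (Eg/1.1)^1.5 = 0.672727^1.5 = 0.551770
Step 3: (Nd/1e16)^(-0.75) = (0.117)^(-0.75) = 4.998741
Step 4: Vbr = 60 * 0.551770 * 4.998741 = 165.5 V

165.5


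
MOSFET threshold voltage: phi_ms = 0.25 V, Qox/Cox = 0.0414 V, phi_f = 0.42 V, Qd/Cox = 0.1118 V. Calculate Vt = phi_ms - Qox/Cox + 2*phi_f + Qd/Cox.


Step 1: Vt = phi_ms - Qox/Cox + 2*phi_f + Qd/Cox
Step 2: Vt = 0.25 - 0.0414 + 2*0.42 + 0.1118
Step 3: Vt = 0.25 - 0.0414 + 0.84 + 0.1118
Step 4: Vt = 1.1604 V

1.1604


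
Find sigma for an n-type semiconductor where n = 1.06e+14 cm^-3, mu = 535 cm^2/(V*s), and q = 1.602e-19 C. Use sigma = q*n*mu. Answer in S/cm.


Step 1: sigma = q * n * mu
Step 2: sigma = 1.602e-19 * 1.06e+14 * 535
Step 3: sigma = 9.085e-03 S/cm

9.085e-03


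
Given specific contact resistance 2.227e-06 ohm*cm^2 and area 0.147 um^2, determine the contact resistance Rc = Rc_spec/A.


Step 1: Convert area to cm^2: 0.147 um^2 = 1.4700e-09 cm^2
Step 2: Rc = Rc_spec / A = 2.227e-06 / 1.4700e-09
Step 3: Rc = 1.51e+03 ohms

1.51e+03


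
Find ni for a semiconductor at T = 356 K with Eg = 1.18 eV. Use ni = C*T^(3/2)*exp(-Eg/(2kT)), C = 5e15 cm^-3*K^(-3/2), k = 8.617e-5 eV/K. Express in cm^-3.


Step 1: Compute kT = 8.617e-5 * 356 = 0.03067652 eV
Step 2: Exponent = -Eg/(2kT) = -1.18/(2*0.03067652) = -19.23295
Step 3: T^(3/2) = 356^1.5 = 6716.99
Step 4: ni = 5e15 * 6716.99 * exp(-19.23295) = 1.49e+11 cm^-3

1.49e+11


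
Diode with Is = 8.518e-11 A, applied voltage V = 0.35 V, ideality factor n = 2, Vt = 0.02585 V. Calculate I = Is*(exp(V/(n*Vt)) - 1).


Step 1: V/(n*Vt) = 0.35/(2*0.02585) = 6.7698
Step 2: exp(6.7698) = 8.7114e+02
Step 3: I = 8.518e-11 * (8.7114e+02 - 1) = 7.41e-08 A

7.41e-08


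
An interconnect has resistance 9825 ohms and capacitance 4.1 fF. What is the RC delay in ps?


Step 1: tau = R * C
Step 2: tau = 9825 * 4.1 fF = 9825 * 4.1e-15 F
Step 3: tau = 4.02825e-11 s = 40.2825 ps

40.2825


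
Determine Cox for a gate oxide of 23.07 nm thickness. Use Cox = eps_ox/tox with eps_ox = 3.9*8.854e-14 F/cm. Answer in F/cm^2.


Step 1: eps_ox = 3.9 * 8.854e-14 = 3.45306e-13 F/cm
Step 2: tox in cm = 23.07 nm * 1e-7 = 2.3070e-06 cm
Step 3: Cox = 3.45306e-13 / 2.3070e-06 = 1.50e-07 F/cm^2

1.50e-07


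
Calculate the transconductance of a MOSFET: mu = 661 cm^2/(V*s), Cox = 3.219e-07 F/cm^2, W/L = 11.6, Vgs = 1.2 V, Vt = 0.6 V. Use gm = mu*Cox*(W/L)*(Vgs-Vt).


Step 1: Vov = Vgs - Vt = 1.2 - 0.6 = 0.6 V
Step 2: gm = mu * Cox * (W/L) * Vov
Step 3: gm = 661 * 3.219e-07 * 11.6 * 0.6 = 1.48e-03 S

1.48e-03


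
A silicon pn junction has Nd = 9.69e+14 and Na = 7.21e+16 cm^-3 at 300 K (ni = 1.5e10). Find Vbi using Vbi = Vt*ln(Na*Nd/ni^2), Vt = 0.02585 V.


Step 1: Compute Na*Nd/ni^2 = 7.21e+16 * 9.69e+14 / (1.5e10)^2 = 3.1051e+11
Step 2: ln(3.1051e+11) = 26.4615
Step 3: Vbi = 0.02585 * 26.4615 = 0.684 V

0.684


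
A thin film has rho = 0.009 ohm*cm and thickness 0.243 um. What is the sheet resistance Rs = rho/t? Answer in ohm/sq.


Step 1: Convert thickness to cm: t = 0.243 um = 2.4300e-05 cm
Step 2: Rs = rho / t = 0.009 / 2.4300e-05
Step 3: Rs = 370.4 ohm/sq

370.4


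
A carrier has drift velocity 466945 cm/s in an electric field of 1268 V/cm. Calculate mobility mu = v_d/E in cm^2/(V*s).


Step 1: mu = v_d / E
Step 2: mu = 466945 / 1268
Step 3: mu = 368.25 cm^2/(V*s)

368.25


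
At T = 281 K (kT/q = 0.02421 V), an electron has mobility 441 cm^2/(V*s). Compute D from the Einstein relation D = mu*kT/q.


Step 1: D = mu * (kT/q)
Step 2: D = 441 * 0.02421
Step 3: D = 10.68 cm^2/s

10.68


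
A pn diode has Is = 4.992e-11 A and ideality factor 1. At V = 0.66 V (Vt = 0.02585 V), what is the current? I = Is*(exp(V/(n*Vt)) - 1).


Step 1: V/(n*Vt) = 0.66/(1*0.02585) = 25.5319
Step 2: exp(25.5319) = 1.2256e+11
Step 3: I = 4.992e-11 * (1.2256e+11 - 1) = 6.12e+00 A

6.12e+00


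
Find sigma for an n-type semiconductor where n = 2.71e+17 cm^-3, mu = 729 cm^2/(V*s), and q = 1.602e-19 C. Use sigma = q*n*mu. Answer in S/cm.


Step 1: sigma = q * n * mu
Step 2: sigma = 1.602e-19 * 2.71e+17 * 729
Step 3: sigma = 3.165e+01 S/cm

3.165e+01


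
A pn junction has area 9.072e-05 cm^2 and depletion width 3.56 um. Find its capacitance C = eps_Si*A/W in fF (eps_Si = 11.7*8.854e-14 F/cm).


Step 1: eps_Si = 11.7 * 8.854e-14 = 1.035918e-12 F/cm
Step 2: W in cm = 3.56 * 1e-4 = 3.56e-04 cm
Step 3: C = 1.035918e-12 * 9.072e-05 / 3.56e-04 = 2.639845e-13 F
Step 4: C = 263.98 fF

263.98


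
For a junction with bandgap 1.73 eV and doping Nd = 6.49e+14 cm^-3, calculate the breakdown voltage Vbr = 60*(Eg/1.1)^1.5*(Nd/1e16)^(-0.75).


Step 1: Eg/1.1 = 1.73/1.1 = 1.572727
Step 2: (Eg/1.1)^1.5 = 1.572727^1.5 = 1.972332
Step 3: (Nd/1e16)^(-0.75) = (0.0649)^(-0.75) = 7.777078
Step 4: Vbr = 60 * 1.972332 * 7.777078 = 920.3 V

920.3


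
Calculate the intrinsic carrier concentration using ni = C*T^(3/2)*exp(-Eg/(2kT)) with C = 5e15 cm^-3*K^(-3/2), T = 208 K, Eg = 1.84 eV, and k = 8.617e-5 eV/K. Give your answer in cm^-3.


Step 1: Compute kT = 8.617e-5 * 208 = 0.01792336 eV
Step 2: Exponent = -Eg/(2kT) = -1.84/(2*0.01792336) = -51.32966
Step 3: T^(3/2) = 208^1.5 = 2999.82
Step 4: ni = 5e15 * 2999.82 * exp(-51.32966) = 7.65e-04 cm^-3

7.65e-04


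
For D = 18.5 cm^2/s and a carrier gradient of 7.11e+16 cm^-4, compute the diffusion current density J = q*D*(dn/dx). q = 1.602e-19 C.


Step 1: J = q * D * (dn/dx)
Step 2: J = 1.602e-19 * 18.5 * 7.11e+16
Step 3: J = 2.11e-01 A/cm^2

2.11e-01


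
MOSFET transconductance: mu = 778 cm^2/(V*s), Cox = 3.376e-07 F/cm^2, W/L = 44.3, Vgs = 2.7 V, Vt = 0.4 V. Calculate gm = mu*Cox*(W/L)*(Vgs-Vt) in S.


Step 1: Vov = Vgs - Vt = 2.7 - 0.4 = 2.3 V
Step 2: gm = mu * Cox * (W/L) * Vov
Step 3: gm = 778 * 3.376e-07 * 44.3 * 2.3 = 2.68e-02 S

2.68e-02


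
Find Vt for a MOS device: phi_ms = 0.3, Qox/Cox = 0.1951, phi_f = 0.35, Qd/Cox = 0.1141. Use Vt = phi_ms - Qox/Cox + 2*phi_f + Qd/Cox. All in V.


Step 1: Vt = phi_ms - Qox/Cox + 2*phi_f + Qd/Cox
Step 2: Vt = 0.3 - 0.1951 + 2*0.35 + 0.1141
Step 3: Vt = 0.3 - 0.1951 + 0.7 + 0.1141
Step 4: Vt = 0.919 V

0.919


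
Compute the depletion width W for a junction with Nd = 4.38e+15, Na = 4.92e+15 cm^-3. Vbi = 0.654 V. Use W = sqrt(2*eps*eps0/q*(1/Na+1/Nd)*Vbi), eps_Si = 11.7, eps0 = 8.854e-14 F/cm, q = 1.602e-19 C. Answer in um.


Step 1: 1/Na + 1/Nd = 1/4.92e+15 + 1/4.38e+15 = 4.31563e-16
Step 2: 2*eps*eps0/q = 2*11.7*8.854e-14/1.602e-19 = 1.293281e+07
Step 3: W^2 = 1.293281e+07 * 4.31563e-16 * 0.654 = 3.65018e-09
Step 4: W = sqrt(3.65018e-09) = 6.042e-05 cm = 0.6042 um

0.6042


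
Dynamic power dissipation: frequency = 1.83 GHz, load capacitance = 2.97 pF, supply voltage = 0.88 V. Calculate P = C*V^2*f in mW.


Step 1: V^2 = 0.88^2 = 0.7744 V^2
Step 2: P = C*V^2*f = 2.97e-12 F * 0.7744 * 1.83e9 Hz
Step 3: P = 4.20894144e-03 W
Step 4: P = 4.209 mW

4.209


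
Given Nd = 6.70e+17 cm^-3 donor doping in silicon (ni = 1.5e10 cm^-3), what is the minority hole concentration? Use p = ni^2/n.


Step 1: Since Nd >> ni, n ≈ Nd = 6.70e+17 cm^-3
Step 2: p = ni^2 / n = (1.5e10)^2 / 6.70e+17
Step 3: p = 2.25e20 / 6.70e+17 = 3.36e+02 cm^-3

3.36e+02


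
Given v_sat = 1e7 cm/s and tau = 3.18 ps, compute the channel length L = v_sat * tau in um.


Step 1: tau in seconds = 3.18 ps * 1e-12 = 3.1800e-12 s
Step 2: L = v_sat * tau = 1e7 * 3.1800e-12 = 3.1800e-05 cm
Step 3: L in um = 3.1800e-05 * 1e4 = 0.318 um

0.318


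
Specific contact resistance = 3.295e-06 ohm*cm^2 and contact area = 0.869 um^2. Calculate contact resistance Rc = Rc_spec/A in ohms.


Step 1: Convert area to cm^2: 0.869 um^2 = 8.6900e-09 cm^2
Step 2: Rc = Rc_spec / A = 3.295e-06 / 8.6900e-09
Step 3: Rc = 3.79e+02 ohms

3.79e+02


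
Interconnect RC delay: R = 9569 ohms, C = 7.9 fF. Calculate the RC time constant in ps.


Step 1: tau = R * C
Step 2: tau = 9569 * 7.9 fF = 9569 * 7.9e-15 F
Step 3: tau = 7.55951e-11 s = 75.5951 ps

75.5951


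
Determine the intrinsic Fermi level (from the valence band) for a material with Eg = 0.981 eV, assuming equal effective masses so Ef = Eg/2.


Step 1: For an intrinsic semiconductor, the Fermi level sits at midgap.
Step 2: Ef = Eg / 2 = 0.981 / 2 = 0.4905 eV

0.4905


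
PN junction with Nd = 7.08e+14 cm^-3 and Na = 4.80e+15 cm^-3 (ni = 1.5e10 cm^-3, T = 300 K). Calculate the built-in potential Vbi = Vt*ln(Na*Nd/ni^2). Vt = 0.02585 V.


Step 1: Compute Na*Nd/ni^2 = 4.80e+15 * 7.08e+14 / (1.5e10)^2 = 1.5104e+10
Step 2: ln(1.5104e+10) = 23.4382
Step 3: Vbi = 0.02585 * 23.4382 = 0.606 V

0.606


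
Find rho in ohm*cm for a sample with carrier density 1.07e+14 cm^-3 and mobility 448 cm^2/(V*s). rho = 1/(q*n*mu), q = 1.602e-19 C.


Step 1: sigma = q * n * mu = 1.602e-19 * 1.07e+14 * 448 = 7.67935e-03 S/cm
Step 2: rho = 1 / sigma = 1 / 7.67935e-03 = 130.2 ohm*cm

130.2


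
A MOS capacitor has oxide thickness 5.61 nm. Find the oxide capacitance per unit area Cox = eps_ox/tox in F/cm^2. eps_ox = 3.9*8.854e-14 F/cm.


Step 1: eps_ox = 3.9 * 8.854e-14 = 3.45306e-13 F/cm
Step 2: tox in cm = 5.61 nm * 1e-7 = 5.6100e-07 cm
Step 3: Cox = 3.45306e-13 / 5.6100e-07 = 6.16e-07 F/cm^2

6.16e-07


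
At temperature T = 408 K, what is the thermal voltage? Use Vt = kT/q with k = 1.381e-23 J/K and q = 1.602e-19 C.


Step 1: kT = 1.381e-23 * 408 = 5.63448e-21 J
Step 2: Vt = kT/q = 5.63448e-21 / 1.602e-19
Step 3: Vt = 0.03517 V

0.03517


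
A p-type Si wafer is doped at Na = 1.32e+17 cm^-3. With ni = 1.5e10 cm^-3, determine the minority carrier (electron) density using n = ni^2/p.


Step 1: Majority hole concentration p ≈ Na = 1.32e+17 cm^-3
Step 2: n = ni^2 / Na = (1.5e10)^2 / 1.32e+17
Step 3: n = 1.70e+03 cm^-3

1.70e+03


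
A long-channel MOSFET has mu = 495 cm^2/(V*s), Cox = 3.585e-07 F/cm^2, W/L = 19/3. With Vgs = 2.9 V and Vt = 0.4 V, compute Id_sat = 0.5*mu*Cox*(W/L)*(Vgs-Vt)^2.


Step 1: Overdrive voltage Vov = Vgs - Vt = 2.9 - 0.4 = 2.5 V
Step 2: W/L = 19/3 = 6.33333
Step 3: Id = 0.5 * 495 * 3.585e-07 * 6.33333 * 2.5^2
Step 4: Id = 3.51e-03 A

3.51e-03


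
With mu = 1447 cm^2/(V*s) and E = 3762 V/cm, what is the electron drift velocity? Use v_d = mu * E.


Step 1: v_d = mu * E
Step 2: v_d = 1447 * 3762 = 5443614
Step 3: v_d = 5.44e+06 cm/s

5.44e+06


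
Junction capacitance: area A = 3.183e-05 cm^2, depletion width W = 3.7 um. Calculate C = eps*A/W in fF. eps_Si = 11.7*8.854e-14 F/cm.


Step 1: eps_Si = 11.7 * 8.854e-14 = 1.035918e-12 F/cm
Step 2: W in cm = 3.7 * 1e-4 = 3.70e-04 cm
Step 3: C = 1.035918e-12 * 3.183e-05 / 3.70e-04 = 8.911695e-14 F
Step 4: C = 89.12 fF

89.12


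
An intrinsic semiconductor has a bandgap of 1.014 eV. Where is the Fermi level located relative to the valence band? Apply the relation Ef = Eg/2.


Step 1: For an intrinsic semiconductor, the Fermi level sits at midgap.
Step 2: Ef = Eg / 2 = 1.014 / 2 = 0.507 eV

0.507


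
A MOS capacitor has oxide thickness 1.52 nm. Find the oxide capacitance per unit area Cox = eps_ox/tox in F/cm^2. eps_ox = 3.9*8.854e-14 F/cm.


Step 1: eps_ox = 3.9 * 8.854e-14 = 3.45306e-13 F/cm
Step 2: tox in cm = 1.52 nm * 1e-7 = 1.5200e-07 cm
Step 3: Cox = 3.45306e-13 / 1.5200e-07 = 2.27e-06 F/cm^2

2.27e-06


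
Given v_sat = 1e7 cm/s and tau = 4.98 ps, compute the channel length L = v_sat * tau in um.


Step 1: tau in seconds = 4.98 ps * 1e-12 = 4.9800e-12 s
Step 2: L = v_sat * tau = 1e7 * 4.9800e-12 = 4.9800e-05 cm
Step 3: L in um = 4.9800e-05 * 1e4 = 0.498 um

0.498


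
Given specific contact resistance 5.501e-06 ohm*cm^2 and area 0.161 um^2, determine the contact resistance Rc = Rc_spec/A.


Step 1: Convert area to cm^2: 0.161 um^2 = 1.6100e-09 cm^2
Step 2: Rc = Rc_spec / A = 5.501e-06 / 1.6100e-09
Step 3: Rc = 3.42e+03 ohms

3.42e+03


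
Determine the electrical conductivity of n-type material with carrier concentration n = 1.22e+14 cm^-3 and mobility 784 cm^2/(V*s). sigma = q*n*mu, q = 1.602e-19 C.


Step 1: sigma = q * n * mu
Step 2: sigma = 1.602e-19 * 1.22e+14 * 784
Step 3: sigma = 1.532e-02 S/cm

1.532e-02


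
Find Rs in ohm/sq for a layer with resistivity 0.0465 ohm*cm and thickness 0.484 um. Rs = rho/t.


Step 1: Convert thickness to cm: t = 0.484 um = 4.8400e-05 cm
Step 2: Rs = rho / t = 0.0465 / 4.8400e-05
Step 3: Rs = 960.7 ohm/sq

960.7


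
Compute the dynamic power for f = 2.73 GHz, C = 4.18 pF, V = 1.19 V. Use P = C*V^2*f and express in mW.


Step 1: V^2 = 1.19^2 = 1.4161 V^2
Step 2: P = C*V^2*f = 4.18e-12 F * 1.4161 * 2.73e9 Hz
Step 3: P = 1.615968354e-02 W
Step 4: P = 16.16 mW

16.16


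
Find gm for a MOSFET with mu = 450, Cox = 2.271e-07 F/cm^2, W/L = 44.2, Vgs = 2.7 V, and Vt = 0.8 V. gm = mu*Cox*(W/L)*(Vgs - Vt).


Step 1: Vov = Vgs - Vt = 2.7 - 0.8 = 1.9 V
Step 2: gm = mu * Cox * (W/L) * Vov
Step 3: gm = 450 * 2.271e-07 * 44.2 * 1.9 = 8.58e-03 S

8.58e-03


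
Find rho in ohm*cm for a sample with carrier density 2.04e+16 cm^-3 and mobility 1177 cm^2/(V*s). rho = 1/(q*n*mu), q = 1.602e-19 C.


Step 1: sigma = q * n * mu = 1.602e-19 * 2.04e+16 * 1177 = 3.84653e+00 S/cm
Step 2: rho = 1 / sigma = 1 / 3.84653e+00 = 0.26 ohm*cm

0.26


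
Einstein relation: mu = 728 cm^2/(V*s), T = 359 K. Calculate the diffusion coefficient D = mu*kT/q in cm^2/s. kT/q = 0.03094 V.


Step 1: D = mu * (kT/q)
Step 2: D = 728 * 0.03094
Step 3: D = 22.52 cm^2/s

22.52


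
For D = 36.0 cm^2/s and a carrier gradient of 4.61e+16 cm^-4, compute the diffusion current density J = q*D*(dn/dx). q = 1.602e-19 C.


Step 1: J = q * D * (dn/dx)
Step 2: J = 1.602e-19 * 36.0 * 4.61e+16
Step 3: J = 2.66e-01 A/cm^2

2.66e-01


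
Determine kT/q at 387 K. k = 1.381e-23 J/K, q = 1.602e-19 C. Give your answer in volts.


Step 1: kT = 1.381e-23 * 387 = 5.34447e-21 J
Step 2: Vt = kT/q = 5.34447e-21 / 1.602e-19
Step 3: Vt = 0.03336 V

0.03336


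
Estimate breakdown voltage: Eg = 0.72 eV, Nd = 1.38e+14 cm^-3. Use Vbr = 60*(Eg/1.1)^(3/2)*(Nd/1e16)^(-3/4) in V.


Step 1: Eg/1.1 = 0.72/1.1 = 0.654545
Step 2: (Eg/1.1)^1.5 = 0.654545^1.5 = 0.529553
Step 3: (Nd/1e16)^(-0.75) = (0.0138)^(-0.75) = 24.836517
Step 4: Vbr = 60 * 0.529553 * 24.836517 = 789.1 V

789.1


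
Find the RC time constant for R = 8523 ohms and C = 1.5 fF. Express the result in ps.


Step 1: tau = R * C
Step 2: tau = 8523 * 1.5 fF = 8523 * 1.5e-15 F
Step 3: tau = 1.27845e-11 s = 12.7845 ps

12.7845


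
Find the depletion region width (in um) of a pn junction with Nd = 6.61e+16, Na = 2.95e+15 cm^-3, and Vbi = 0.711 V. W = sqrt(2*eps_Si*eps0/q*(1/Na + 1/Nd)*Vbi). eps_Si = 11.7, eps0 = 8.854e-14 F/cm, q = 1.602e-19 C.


Step 1: 1/Na + 1/Nd = 1/2.95e+15 + 1/6.61e+16 = 3.54112e-16
Step 2: 2*eps*eps0/q = 2*11.7*8.854e-14/1.602e-19 = 1.293281e+07
Step 3: W^2 = 1.293281e+07 * 3.54112e-16 * 0.711 = 3.25614e-09
Step 4: W = sqrt(3.25614e-09) = 5.706e-05 cm = 0.5706 um

0.5706


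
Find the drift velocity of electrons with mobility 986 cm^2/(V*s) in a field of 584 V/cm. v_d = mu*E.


Step 1: v_d = mu * E
Step 2: v_d = 986 * 584 = 575824
Step 3: v_d = 5.76e+05 cm/s

5.76e+05


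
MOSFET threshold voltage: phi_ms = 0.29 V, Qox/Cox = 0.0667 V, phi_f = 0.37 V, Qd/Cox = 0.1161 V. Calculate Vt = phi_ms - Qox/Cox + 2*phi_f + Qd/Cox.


Step 1: Vt = phi_ms - Qox/Cox + 2*phi_f + Qd/Cox
Step 2: Vt = 0.29 - 0.0667 + 2*0.37 + 0.1161
Step 3: Vt = 0.29 - 0.0667 + 0.74 + 0.1161
Step 4: Vt = 1.0794 V

1.0794


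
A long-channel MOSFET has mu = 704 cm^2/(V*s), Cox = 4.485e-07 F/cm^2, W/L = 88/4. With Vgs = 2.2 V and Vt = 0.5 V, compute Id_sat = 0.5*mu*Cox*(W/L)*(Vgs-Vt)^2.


Step 1: Overdrive voltage Vov = Vgs - Vt = 2.2 - 0.5 = 1.7 V
Step 2: W/L = 88/4 = 22
Step 3: Id = 0.5 * 704 * 4.485e-07 * 22 * 1.7^2
Step 4: Id = 1.00e-02 A

1.00e-02


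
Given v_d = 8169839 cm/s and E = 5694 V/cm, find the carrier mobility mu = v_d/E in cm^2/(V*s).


Step 1: mu = v_d / E
Step 2: mu = 8169839 / 5694
Step 3: mu = 1434.82 cm^2/(V*s)

1434.82


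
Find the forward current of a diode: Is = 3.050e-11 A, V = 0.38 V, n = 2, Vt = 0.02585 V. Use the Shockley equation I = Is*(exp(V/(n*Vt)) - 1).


Step 1: V/(n*Vt) = 0.38/(2*0.02585) = 7.3501
Step 2: exp(7.3501) = 1.5564e+03
Step 3: I = 3.050e-11 * (1.5564e+03 - 1) = 4.74e-08 A

4.74e-08


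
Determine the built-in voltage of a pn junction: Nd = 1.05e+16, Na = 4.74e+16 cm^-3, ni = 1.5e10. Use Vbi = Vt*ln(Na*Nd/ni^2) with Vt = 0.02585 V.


Step 1: Compute Na*Nd/ni^2 = 4.74e+16 * 1.05e+16 / (1.5e10)^2 = 2.2120e+12
Step 2: ln(2.2120e+12) = 28.4249
Step 3: Vbi = 0.02585 * 28.4249 = 0.735 V

0.735


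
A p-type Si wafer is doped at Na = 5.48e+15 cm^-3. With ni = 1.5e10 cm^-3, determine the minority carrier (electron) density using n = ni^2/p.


Step 1: Majority hole concentration p ≈ Na = 5.48e+15 cm^-3
Step 2: n = ni^2 / Na = (1.5e10)^2 / 5.48e+15
Step 3: n = 4.11e+04 cm^-3

4.11e+04


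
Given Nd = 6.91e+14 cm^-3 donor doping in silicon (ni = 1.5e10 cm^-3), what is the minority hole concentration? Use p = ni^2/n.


Step 1: Since Nd >> ni, n ≈ Nd = 6.91e+14 cm^-3
Step 2: p = ni^2 / n = (1.5e10)^2 / 6.91e+14
Step 3: p = 2.25e20 / 6.91e+14 = 3.26e+05 cm^-3

3.26e+05


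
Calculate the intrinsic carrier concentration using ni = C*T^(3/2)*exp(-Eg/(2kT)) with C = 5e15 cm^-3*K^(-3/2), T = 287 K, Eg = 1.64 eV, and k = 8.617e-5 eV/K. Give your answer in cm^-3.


Step 1: Compute kT = 8.617e-5 * 287 = 0.02473079 eV
Step 2: Exponent = -Eg/(2kT) = -1.64/(2*0.02473079) = -33.15705
Step 3: T^(3/2) = 287^1.5 = 4862.09
Step 4: ni = 5e15 * 4862.09 * exp(-33.15705) = 9.68e+04 cm^-3

9.68e+04


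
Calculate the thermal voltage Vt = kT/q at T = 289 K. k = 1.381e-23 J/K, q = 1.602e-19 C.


Step 1: kT = 1.381e-23 * 289 = 3.99109e-21 J
Step 2: Vt = kT/q = 3.99109e-21 / 1.602e-19
Step 3: Vt = 0.02491 V

0.02491


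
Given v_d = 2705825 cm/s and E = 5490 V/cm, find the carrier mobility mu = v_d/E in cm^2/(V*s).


Step 1: mu = v_d / E
Step 2: mu = 2705825 / 5490
Step 3: mu = 492.86 cm^2/(V*s)

492.86


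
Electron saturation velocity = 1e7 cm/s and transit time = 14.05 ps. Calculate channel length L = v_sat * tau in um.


Step 1: tau in seconds = 14.05 ps * 1e-12 = 1.4050e-11 s
Step 2: L = v_sat * tau = 1e7 * 1.4050e-11 = 1.4050e-04 cm
Step 3: L in um = 1.4050e-04 * 1e4 = 1.405 um

1.405


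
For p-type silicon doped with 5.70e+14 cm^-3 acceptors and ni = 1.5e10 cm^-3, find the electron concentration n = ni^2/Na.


Step 1: Majority hole concentration p ≈ Na = 5.70e+14 cm^-3
Step 2: n = ni^2 / Na = (1.5e10)^2 / 5.70e+14
Step 3: n = 3.95e+05 cm^-3

3.95e+05


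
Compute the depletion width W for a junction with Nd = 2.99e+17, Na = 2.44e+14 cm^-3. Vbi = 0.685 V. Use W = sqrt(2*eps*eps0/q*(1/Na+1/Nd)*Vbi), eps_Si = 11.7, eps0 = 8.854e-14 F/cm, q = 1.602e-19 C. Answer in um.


Step 1: 1/Na + 1/Nd = 1/2.44e+14 + 1/2.99e+17 = 4.10171e-15
Step 2: 2*eps*eps0/q = 2*11.7*8.854e-14/1.602e-19 = 1.293281e+07
Step 3: W^2 = 1.293281e+07 * 4.10171e-15 * 0.685 = 3.63369e-08
Step 4: W = sqrt(3.63369e-08) = 1.906e-04 cm = 1.906 um

1.906


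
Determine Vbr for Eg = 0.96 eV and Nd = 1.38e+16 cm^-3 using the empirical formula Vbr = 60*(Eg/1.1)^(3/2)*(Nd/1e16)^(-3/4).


Step 1: Eg/1.1 = 0.96/1.1 = 0.872727
Step 2: (Eg/1.1)^1.5 = 0.872727^1.5 = 0.815300
Step 3: (Nd/1e16)^(-0.75) = (1.38)^(-0.75) = 0.785400
Step 4: Vbr = 60 * 0.815300 * 0.785400 = 38.4 V

38.4


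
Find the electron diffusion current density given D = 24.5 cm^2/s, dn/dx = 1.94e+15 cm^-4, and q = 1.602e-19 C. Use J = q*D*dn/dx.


Step 1: J = q * D * (dn/dx)
Step 2: J = 1.602e-19 * 24.5 * 1.94e+15
Step 3: J = 7.61e-03 A/cm^2

7.61e-03


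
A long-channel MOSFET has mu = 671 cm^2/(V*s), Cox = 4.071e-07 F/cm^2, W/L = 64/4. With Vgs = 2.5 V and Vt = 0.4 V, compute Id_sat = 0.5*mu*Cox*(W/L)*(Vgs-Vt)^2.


Step 1: Overdrive voltage Vov = Vgs - Vt = 2.5 - 0.4 = 2.1 V
Step 2: W/L = 64/4 = 16
Step 3: Id = 0.5 * 671 * 4.071e-07 * 16 * 2.1^2
Step 4: Id = 9.64e-03 A

9.64e-03


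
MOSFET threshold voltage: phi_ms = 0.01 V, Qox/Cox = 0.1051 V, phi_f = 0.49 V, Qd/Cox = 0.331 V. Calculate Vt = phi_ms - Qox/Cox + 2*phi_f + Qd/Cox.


Step 1: Vt = phi_ms - Qox/Cox + 2*phi_f + Qd/Cox
Step 2: Vt = 0.01 - 0.1051 + 2*0.49 + 0.331
Step 3: Vt = 0.01 - 0.1051 + 0.98 + 0.331
Step 4: Vt = 1.2159 V

1.2159


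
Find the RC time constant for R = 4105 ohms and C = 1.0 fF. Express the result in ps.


Step 1: tau = R * C
Step 2: tau = 4105 * 1.0 fF = 4105 * 1.0e-15 F
Step 3: tau = 4.105e-12 s = 4.105 ps

4.105


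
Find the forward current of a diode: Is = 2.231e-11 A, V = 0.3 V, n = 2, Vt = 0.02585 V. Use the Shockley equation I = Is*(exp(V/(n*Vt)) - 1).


Step 1: V/(n*Vt) = 0.3/(2*0.02585) = 5.8027
Step 2: exp(5.8027) = 3.3119e+02
Step 3: I = 2.231e-11 * (3.3119e+02 - 1) = 7.37e-09 A

7.37e-09


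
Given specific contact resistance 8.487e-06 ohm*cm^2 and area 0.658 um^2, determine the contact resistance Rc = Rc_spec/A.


Step 1: Convert area to cm^2: 0.658 um^2 = 6.5800e-09 cm^2
Step 2: Rc = Rc_spec / A = 8.487e-06 / 6.5800e-09
Step 3: Rc = 1.29e+03 ohms

1.29e+03


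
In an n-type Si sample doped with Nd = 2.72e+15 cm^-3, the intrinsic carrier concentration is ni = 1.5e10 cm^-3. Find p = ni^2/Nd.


Step 1: Since Nd >> ni, n ≈ Nd = 2.72e+15 cm^-3
Step 2: p = ni^2 / n = (1.5e10)^2 / 2.72e+15
Step 3: p = 2.25e20 / 2.72e+15 = 8.27e+04 cm^-3

8.27e+04


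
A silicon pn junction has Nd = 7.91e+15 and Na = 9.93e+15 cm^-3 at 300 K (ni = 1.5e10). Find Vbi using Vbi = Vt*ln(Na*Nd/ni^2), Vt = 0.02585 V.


Step 1: Compute Na*Nd/ni^2 = 9.93e+15 * 7.91e+15 / (1.5e10)^2 = 3.4909e+11
Step 2: ln(3.4909e+11) = 26.5786
Step 3: Vbi = 0.02585 * 26.5786 = 0.687 V

0.687


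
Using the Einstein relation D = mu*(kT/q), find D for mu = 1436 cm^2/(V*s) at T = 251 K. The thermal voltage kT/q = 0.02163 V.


Step 1: D = mu * (kT/q)
Step 2: D = 1436 * 0.02163
Step 3: D = 31.06 cm^2/s

31.06


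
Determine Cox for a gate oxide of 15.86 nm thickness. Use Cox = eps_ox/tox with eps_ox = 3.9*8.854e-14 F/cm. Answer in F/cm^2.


Step 1: eps_ox = 3.9 * 8.854e-14 = 3.45306e-13 F/cm
Step 2: tox in cm = 15.86 nm * 1e-7 = 1.5860e-06 cm
Step 3: Cox = 3.45306e-13 / 1.5860e-06 = 2.18e-07 F/cm^2

2.18e-07


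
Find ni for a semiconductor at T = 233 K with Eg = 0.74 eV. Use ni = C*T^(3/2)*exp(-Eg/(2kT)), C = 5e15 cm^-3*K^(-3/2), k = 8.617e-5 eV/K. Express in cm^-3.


Step 1: Compute kT = 8.617e-5 * 233 = 0.02007761 eV
Step 2: Exponent = -Eg/(2kT) = -0.74/(2*0.02007761) = -18.42849
Step 3: T^(3/2) = 233^1.5 = 3556.59
Step 4: ni = 5e15 * 3556.59 * exp(-18.42849) = 1.76e+11 cm^-3

1.76e+11


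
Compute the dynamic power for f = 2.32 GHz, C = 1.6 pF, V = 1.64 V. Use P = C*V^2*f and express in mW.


Step 1: V^2 = 1.64^2 = 2.6896 V^2
Step 2: P = C*V^2*f = 1.6e-12 F * 2.6896 * 2.32e9 Hz
Step 3: P = 9.9837952e-03 W
Step 4: P = 9.984 mW

9.984


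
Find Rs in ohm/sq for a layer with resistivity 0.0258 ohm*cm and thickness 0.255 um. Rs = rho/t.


Step 1: Convert thickness to cm: t = 0.255 um = 2.5500e-05 cm
Step 2: Rs = rho / t = 0.0258 / 2.5500e-05
Step 3: Rs = 1011.8 ohm/sq

1011.8


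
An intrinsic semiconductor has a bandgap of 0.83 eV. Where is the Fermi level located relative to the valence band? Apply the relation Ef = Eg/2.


Step 1: For an intrinsic semiconductor, the Fermi level sits at midgap.
Step 2: Ef = Eg / 2 = 0.83 / 2 = 0.415 eV

0.415


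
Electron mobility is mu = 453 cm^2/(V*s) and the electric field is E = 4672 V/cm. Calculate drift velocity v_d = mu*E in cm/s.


Step 1: v_d = mu * E
Step 2: v_d = 453 * 4672 = 2116416
Step 3: v_d = 2.12e+06 cm/s

2.12e+06


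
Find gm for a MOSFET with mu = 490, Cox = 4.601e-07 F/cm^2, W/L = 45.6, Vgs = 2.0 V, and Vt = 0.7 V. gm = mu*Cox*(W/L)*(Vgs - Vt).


Step 1: Vov = Vgs - Vt = 2.0 - 0.7 = 1.3 V
Step 2: gm = mu * Cox * (W/L) * Vov
Step 3: gm = 490 * 4.601e-07 * 45.6 * 1.3 = 1.34e-02 S

1.34e-02


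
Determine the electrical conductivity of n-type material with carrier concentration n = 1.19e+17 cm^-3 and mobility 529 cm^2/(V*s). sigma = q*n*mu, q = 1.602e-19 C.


Step 1: sigma = q * n * mu
Step 2: sigma = 1.602e-19 * 1.19e+17 * 529
Step 3: sigma = 1.008e+01 S/cm

1.008e+01
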